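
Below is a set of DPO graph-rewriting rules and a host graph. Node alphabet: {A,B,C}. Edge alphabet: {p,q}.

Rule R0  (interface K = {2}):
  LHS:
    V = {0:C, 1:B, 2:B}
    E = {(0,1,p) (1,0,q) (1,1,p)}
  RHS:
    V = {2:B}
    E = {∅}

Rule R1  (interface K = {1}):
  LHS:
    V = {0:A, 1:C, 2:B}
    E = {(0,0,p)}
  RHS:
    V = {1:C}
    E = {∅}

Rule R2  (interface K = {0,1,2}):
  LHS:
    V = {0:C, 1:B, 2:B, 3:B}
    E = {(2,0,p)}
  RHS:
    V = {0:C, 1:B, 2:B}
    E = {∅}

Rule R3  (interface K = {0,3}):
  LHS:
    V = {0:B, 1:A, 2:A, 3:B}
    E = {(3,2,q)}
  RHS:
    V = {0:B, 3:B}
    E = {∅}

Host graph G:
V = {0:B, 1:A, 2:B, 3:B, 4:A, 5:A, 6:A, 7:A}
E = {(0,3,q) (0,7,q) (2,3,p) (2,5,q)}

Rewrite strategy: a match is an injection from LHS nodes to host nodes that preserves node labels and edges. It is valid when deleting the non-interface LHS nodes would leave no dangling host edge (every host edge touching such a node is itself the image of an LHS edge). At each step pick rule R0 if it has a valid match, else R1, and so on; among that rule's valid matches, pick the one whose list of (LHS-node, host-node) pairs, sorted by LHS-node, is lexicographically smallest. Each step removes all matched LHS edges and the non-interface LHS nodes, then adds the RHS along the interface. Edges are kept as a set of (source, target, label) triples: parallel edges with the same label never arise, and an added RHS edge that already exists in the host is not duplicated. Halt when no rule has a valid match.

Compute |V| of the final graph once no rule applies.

initial: |V|=8 |E|=4  E = 0-q->3 0-q->7 2-p->3 2-q->5
step 1: apply R3 at {0↦0, 1↦1, 2↦5, 3↦2}  → |V|=6 |E|=3  E = 0-q->3 0-q->7 2-p->3
step 2: apply R3 at {0↦2, 1↦4, 2↦7, 3↦0}  → |V|=4 |E|=2  E = 0-q->3 2-p->3
final graph: no rule applies after step 2
NF nodes: {0:B, 2:B, 3:B, 6:A}

Answer: 4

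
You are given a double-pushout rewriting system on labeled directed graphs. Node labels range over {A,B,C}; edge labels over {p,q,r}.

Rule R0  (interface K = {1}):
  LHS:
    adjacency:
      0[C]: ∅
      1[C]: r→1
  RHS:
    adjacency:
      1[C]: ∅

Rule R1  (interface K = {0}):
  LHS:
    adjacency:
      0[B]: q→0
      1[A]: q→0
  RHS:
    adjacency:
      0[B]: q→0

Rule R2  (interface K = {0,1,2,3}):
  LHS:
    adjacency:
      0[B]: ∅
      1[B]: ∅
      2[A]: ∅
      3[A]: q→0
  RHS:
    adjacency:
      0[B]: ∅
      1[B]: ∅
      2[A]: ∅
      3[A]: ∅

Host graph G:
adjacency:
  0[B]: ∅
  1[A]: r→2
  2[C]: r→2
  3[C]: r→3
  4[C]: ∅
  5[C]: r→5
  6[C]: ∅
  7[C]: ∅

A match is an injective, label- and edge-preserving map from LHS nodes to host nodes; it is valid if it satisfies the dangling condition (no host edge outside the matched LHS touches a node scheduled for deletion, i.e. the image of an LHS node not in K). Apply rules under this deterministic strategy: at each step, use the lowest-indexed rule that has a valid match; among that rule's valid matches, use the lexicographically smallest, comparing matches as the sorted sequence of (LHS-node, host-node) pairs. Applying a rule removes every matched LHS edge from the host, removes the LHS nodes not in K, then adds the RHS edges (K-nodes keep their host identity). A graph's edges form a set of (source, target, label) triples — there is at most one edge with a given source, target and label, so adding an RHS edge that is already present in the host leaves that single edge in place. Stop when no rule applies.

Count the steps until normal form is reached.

Answer: 3

Derivation:
initial: |V|=8 |E|=4  E = 1-r->2 2-r->2 3-r->3 5-r->5
step 1: apply R0 at {0↦4, 1↦2}  → |V|=7 |E|=3  E = 1-r->2 3-r->3 5-r->5
step 2: apply R0 at {0↦6, 1↦3}  → |V|=6 |E|=2  E = 1-r->2 5-r->5
step 3: apply R0 at {0↦3, 1↦5}  → |V|=5 |E|=1  E = 1-r->2
final graph: no rule applies after step 3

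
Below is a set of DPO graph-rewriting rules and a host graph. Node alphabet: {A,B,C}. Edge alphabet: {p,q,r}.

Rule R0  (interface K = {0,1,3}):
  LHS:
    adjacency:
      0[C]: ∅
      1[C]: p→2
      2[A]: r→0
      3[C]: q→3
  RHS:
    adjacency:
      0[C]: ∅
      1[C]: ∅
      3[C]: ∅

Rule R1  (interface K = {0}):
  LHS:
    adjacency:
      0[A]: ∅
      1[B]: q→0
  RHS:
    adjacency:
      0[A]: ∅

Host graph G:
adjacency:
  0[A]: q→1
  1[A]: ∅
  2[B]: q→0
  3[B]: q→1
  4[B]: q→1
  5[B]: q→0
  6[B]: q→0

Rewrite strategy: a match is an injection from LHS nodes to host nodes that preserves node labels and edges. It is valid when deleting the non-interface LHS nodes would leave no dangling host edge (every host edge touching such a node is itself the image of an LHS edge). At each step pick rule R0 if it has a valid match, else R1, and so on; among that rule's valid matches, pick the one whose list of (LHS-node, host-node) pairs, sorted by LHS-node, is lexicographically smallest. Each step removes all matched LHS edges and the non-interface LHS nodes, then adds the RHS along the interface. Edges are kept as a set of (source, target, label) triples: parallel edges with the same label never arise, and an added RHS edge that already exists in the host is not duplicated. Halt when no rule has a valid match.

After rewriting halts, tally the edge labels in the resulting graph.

start.  V:7 E:6  edges: 0-q->1 2-q->0 3-q->1 4-q->1 5-q->0 6-q->0
1. fire R1 via {0↦0, 1↦2}  →  V:6 E:5  edges: 0-q->1 3-q->1 4-q->1 5-q->0 6-q->0
2. fire R1 via {0↦0, 1↦5}  →  V:5 E:4  edges: 0-q->1 3-q->1 4-q->1 6-q->0
3. fire R1 via {0↦0, 1↦6}  →  V:4 E:3  edges: 0-q->1 3-q->1 4-q->1
4. fire R1 via {0↦1, 1↦3}  →  V:3 E:2  edges: 0-q->1 4-q->1
5. fire R1 via {0↦1, 1↦4}  →  V:2 E:1  edges: 0-q->1
normal form: no rule applies after step 5
NF edges: [(0, 1, 'q')]

Answer: q:1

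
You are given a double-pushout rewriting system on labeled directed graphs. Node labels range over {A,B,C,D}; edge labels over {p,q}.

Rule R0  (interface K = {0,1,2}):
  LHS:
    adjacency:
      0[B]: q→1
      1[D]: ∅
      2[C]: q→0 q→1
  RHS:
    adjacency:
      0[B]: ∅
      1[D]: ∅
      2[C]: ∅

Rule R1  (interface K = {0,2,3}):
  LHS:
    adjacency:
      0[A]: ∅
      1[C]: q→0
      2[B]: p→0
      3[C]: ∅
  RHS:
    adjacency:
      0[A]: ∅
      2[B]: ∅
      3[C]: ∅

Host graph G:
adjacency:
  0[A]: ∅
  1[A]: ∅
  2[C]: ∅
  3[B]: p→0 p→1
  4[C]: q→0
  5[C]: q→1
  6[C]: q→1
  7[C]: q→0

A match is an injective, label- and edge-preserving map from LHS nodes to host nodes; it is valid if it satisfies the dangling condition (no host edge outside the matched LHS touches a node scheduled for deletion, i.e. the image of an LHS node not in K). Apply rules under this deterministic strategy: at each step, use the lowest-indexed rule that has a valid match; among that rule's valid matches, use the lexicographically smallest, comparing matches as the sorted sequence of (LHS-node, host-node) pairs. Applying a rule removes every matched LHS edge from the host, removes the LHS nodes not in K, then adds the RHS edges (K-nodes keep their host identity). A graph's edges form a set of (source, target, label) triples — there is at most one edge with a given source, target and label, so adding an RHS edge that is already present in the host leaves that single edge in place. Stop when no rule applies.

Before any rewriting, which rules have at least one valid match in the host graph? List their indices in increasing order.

R0: no valid match — LHS pattern not found
R1: 16 valid matches — {0↦0, 1↦4, 2↦3, 3↦2}, {0↦0, 1↦4, 2↦3, 3↦5}, {0↦0, 1↦4, 2↦3, 3↦6} (+13 more)

Answer: [R1]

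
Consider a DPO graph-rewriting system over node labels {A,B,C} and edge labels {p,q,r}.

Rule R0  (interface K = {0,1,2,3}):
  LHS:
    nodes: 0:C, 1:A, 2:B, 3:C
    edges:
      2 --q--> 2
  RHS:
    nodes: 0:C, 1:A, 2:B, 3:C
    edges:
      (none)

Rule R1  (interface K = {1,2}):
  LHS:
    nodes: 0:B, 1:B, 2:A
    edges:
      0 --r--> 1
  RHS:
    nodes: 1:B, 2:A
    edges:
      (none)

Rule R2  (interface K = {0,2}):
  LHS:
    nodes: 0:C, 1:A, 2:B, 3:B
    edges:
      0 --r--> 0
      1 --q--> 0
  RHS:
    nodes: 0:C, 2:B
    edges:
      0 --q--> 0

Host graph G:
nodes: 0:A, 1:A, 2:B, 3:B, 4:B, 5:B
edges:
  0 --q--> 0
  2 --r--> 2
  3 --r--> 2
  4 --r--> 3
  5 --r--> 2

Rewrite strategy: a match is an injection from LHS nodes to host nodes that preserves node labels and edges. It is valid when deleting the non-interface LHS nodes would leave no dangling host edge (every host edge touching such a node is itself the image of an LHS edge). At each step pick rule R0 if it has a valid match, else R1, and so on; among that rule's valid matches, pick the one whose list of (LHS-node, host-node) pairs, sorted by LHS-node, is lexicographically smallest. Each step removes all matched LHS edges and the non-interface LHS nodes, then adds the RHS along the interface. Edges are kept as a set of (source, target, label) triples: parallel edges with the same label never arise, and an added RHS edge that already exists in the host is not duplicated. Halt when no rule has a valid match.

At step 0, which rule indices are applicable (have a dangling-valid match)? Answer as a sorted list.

R0: no valid match — LHS pattern not found
R1: 4 valid matches — {0↦4, 1↦3, 2↦0}, {0↦4, 1↦3, 2↦1}, {0↦5, 1↦2, 2↦0} (+1 more)
R2: no valid match — LHS pattern not found

Answer: [R1]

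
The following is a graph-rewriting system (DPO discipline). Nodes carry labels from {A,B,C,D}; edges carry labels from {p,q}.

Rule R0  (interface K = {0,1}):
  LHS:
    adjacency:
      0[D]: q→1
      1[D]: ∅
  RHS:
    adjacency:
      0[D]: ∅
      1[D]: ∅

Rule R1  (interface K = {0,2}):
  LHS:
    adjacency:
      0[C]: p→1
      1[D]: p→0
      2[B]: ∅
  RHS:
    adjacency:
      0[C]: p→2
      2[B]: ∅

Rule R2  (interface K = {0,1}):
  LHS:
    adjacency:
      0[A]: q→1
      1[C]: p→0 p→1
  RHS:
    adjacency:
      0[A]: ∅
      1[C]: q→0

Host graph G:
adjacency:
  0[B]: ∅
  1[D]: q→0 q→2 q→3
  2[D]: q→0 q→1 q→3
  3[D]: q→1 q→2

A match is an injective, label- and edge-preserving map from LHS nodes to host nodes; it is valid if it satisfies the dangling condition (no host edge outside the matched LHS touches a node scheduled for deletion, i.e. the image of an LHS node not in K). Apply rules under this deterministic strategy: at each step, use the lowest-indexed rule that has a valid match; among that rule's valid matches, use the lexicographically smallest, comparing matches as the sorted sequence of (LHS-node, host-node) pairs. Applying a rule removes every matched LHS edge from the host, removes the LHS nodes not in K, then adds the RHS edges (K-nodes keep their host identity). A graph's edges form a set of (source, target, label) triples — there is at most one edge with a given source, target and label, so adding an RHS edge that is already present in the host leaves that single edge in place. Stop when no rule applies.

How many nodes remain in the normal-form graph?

start.  V:4 E:8  edges: 1-q->0 1-q->2 1-q->3 2-q->0 2-q->1 2-q->3 3-q->1 3-q->2
1. fire R0 via {0↦1, 1↦2}  →  V:4 E:7  edges: 1-q->0 1-q->3 2-q->0 2-q->1 2-q->3 3-q->1 3-q->2
2. fire R0 via {0↦1, 1↦3}  →  V:4 E:6  edges: 1-q->0 2-q->0 2-q->1 2-q->3 3-q->1 3-q->2
3. fire R0 via {0↦2, 1↦1}  →  V:4 E:5  edges: 1-q->0 2-q->0 2-q->3 3-q->1 3-q->2
4. fire R0 via {0↦2, 1↦3}  →  V:4 E:4  edges: 1-q->0 2-q->0 3-q->1 3-q->2
5. fire R0 via {0↦3, 1↦1}  →  V:4 E:3  edges: 1-q->0 2-q->0 3-q->2
6. fire R0 via {0↦3, 1↦2}  →  V:4 E:2  edges: 1-q->0 2-q->0
halt: no rule applies after step 6
NF nodes: {0:B, 1:D, 2:D, 3:D}

Answer: 4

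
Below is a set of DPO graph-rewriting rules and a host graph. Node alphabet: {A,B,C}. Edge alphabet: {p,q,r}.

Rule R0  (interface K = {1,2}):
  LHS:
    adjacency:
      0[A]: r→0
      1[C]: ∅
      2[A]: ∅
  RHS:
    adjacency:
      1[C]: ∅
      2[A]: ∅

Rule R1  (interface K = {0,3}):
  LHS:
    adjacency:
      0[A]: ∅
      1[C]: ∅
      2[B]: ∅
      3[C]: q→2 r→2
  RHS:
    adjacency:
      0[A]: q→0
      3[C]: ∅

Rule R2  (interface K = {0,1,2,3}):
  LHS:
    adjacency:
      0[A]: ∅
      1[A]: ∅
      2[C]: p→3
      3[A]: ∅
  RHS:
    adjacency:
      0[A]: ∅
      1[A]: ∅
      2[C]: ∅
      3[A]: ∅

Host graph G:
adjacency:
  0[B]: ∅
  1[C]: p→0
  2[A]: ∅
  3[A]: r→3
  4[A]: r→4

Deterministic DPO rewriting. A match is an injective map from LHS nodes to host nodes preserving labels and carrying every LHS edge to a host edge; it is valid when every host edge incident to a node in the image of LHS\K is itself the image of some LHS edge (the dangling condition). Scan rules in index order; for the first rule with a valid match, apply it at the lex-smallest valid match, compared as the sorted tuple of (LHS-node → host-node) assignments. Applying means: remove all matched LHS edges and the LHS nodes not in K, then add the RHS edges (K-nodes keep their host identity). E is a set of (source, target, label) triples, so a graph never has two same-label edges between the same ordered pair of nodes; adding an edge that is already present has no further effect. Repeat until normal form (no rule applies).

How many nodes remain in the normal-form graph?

Answer: 3

Steps:
[0] host  ⇒  5 nodes, 3 edges  {1-p->0 3-r->3 4-r->4}
[1] R0 @ {0↦3, 1↦1, 2↦2}  ⇒  4 nodes, 2 edges  {1-p->0 4-r->4}
[2] R0 @ {0↦4, 1↦1, 2↦2}  ⇒  3 nodes, 1 edges  {1-p->0}
halt: no rule applies after step 2
NF nodes: {0:B, 1:C, 2:A}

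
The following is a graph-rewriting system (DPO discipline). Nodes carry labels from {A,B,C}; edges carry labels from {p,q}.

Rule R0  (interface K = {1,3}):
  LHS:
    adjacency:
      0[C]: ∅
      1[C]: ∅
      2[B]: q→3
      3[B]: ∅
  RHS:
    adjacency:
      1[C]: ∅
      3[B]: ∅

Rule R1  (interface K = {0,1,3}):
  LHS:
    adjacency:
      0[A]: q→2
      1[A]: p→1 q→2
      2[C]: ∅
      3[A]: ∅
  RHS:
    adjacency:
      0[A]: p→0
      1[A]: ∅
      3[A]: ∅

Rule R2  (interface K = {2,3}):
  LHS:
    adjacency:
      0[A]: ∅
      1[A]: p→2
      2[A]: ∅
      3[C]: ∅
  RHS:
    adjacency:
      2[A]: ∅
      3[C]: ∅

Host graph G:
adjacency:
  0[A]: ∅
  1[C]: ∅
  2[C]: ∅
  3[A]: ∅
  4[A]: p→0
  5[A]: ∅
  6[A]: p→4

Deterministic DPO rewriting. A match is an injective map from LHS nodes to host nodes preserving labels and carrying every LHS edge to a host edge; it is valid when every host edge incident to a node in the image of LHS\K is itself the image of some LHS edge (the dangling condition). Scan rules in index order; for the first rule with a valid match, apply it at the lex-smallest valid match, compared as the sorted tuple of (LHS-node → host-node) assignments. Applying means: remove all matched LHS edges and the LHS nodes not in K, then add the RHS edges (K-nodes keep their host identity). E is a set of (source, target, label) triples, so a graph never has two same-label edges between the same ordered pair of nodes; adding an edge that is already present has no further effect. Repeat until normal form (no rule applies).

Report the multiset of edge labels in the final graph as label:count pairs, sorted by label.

[0] host  ⇒  7 nodes, 2 edges  {4-p->0 6-p->4}
[1] R2 @ {0↦3, 1↦6, 2↦4, 3↦1}  ⇒  5 nodes, 1 edges  {4-p->0}
[2] R2 @ {0↦5, 1↦4, 2↦0, 3↦1}  ⇒  3 nodes, 0 edges  {∅}
normal form: no rule applies after step 2
NF edges: []

Answer: (no edges)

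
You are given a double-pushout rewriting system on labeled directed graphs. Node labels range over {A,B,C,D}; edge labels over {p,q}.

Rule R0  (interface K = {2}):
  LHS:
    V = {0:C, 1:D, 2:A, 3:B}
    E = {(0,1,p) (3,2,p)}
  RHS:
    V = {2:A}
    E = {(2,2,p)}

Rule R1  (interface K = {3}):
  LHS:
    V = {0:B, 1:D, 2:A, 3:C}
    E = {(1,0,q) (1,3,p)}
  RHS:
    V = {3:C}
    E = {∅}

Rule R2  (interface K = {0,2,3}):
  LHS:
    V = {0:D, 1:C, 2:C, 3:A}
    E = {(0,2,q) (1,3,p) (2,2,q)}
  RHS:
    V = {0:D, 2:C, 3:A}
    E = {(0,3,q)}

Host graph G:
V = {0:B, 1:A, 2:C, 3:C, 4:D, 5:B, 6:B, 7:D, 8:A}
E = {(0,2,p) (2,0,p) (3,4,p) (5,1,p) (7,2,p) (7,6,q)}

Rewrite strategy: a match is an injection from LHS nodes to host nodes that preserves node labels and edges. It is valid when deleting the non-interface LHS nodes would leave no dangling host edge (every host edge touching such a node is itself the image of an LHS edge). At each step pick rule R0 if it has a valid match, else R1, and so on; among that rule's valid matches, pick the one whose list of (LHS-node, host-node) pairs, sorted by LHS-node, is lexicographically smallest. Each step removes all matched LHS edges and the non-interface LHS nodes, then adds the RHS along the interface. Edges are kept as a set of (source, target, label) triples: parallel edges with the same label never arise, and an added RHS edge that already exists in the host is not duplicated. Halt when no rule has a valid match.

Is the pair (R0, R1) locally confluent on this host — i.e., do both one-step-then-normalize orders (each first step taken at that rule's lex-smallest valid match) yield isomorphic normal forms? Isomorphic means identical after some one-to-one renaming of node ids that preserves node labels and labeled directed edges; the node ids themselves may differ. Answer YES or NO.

branch R0-first: apply at {0↦3, 1↦4, 2↦1, 3↦5} → |E|=5, then 1 more step(s) → NF |V|=3 |E|=3 V={0:B, 1:A, 2:C} E=0-p->2 1-p->1 2-p->0
branch R1-first: apply at {0↦6, 1↦7, 2↦8, 3↦2} → |E|=4, then 1 more step(s) → NF |V|=3 |E|=3 V={0:B, 1:A, 2:C} E=0-p->2 1-p->1 2-p->0
graphs isomorphic (equal up to label-preserving node renaming)

Answer: YES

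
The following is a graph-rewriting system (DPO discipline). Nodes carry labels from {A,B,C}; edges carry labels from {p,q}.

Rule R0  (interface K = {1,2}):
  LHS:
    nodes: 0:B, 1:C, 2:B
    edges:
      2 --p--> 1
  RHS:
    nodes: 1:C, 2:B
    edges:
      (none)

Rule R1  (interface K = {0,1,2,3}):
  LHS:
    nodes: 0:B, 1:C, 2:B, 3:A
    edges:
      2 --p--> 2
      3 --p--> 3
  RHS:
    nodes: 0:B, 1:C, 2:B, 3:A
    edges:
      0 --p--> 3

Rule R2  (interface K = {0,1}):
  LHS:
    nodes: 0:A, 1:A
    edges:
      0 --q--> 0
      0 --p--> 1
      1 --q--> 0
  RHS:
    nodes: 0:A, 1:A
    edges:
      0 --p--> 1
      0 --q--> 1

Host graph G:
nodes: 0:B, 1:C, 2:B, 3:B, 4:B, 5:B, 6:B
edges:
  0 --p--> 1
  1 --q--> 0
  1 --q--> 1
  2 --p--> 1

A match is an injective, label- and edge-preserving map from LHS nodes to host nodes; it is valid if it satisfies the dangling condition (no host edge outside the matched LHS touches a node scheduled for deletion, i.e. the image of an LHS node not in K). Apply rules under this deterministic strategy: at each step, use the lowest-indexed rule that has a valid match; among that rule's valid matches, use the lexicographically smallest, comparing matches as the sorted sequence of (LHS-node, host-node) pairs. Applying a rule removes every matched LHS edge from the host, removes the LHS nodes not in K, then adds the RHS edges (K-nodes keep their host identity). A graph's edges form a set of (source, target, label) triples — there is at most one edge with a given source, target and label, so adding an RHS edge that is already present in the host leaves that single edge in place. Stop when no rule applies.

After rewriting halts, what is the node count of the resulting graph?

start.  V:7 E:4  edges: 0-p->1 1-q->0 1-q->1 2-p->1
1. fire R0 via {0↦3, 1↦1, 2↦0}  →  V:6 E:3  edges: 1-q->0 1-q->1 2-p->1
2. fire R0 via {0↦4, 1↦1, 2↦2}  →  V:5 E:2  edges: 1-q->0 1-q->1
normal form: no rule applies after step 2
NF nodes: {0:B, 1:C, 2:B, 5:B, 6:B}

Answer: 5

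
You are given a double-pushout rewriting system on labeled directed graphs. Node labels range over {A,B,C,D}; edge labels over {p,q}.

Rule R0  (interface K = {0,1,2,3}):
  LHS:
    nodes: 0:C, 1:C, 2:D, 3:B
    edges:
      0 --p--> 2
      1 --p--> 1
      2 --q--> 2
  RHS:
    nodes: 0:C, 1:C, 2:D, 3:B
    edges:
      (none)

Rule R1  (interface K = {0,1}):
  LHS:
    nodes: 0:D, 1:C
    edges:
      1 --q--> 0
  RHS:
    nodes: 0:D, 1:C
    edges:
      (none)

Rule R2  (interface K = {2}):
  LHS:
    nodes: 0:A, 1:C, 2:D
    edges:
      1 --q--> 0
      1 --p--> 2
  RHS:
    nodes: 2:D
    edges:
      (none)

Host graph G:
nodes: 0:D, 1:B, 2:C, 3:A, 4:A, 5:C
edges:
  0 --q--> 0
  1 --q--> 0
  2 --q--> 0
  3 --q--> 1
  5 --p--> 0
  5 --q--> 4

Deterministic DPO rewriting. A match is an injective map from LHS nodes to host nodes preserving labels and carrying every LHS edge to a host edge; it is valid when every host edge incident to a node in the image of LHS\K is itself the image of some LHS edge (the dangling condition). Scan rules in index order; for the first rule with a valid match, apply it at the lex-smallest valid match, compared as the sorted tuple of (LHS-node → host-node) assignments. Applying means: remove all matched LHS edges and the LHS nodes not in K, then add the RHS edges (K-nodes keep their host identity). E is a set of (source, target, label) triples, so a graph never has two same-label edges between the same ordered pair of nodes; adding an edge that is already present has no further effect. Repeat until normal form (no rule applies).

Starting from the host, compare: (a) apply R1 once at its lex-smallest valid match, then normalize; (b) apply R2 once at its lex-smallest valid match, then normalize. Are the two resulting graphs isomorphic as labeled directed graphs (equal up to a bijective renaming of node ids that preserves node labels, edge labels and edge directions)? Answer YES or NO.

branch R1-first: apply at {0↦0, 1↦2} → |E|=5, then 1 more step(s) → NF |V|=4 |E|=3 V={0:D, 1:B, 2:C, 3:A} E=0-q->0 1-q->0 3-q->1
branch R2-first: apply at {0↦4, 1↦5, 2↦0} → |E|=4, then 1 more step(s) → NF |V|=4 |E|=3 V={0:D, 1:B, 2:C, 3:A} E=0-q->0 1-q->0 3-q->1
graphs isomorphic (equal up to label-preserving node renaming)

Answer: YES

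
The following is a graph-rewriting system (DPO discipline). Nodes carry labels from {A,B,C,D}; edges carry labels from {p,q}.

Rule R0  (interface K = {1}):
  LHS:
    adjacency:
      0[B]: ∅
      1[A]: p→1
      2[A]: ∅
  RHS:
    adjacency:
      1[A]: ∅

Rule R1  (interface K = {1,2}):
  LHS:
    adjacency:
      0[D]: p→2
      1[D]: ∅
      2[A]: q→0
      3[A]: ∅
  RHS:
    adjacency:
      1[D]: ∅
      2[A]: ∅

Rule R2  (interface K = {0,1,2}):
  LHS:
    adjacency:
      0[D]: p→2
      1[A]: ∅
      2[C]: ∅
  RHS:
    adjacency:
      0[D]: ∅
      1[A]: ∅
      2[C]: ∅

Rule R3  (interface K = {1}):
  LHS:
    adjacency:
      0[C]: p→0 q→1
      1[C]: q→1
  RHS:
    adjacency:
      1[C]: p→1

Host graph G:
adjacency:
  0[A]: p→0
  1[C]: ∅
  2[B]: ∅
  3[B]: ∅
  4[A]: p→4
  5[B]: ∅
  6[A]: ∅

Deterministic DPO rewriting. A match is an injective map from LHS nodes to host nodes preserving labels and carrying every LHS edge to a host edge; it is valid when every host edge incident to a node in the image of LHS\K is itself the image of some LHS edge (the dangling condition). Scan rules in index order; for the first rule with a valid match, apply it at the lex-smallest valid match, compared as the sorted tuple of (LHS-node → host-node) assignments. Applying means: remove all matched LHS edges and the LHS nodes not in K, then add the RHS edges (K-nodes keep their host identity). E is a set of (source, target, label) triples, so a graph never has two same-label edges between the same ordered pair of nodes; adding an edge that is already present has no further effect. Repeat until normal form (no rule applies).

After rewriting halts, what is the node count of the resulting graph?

Answer: 3

Rewrite trace:
start.  V:7 E:2  edges: 0-p->0 4-p->4
1. fire R0 via {0↦2, 1↦0, 2↦6}  →  V:5 E:1  edges: 4-p->4
2. fire R0 via {0↦3, 1↦4, 2↦0}  →  V:3 E:0  edges: ∅
final graph: no rule applies after step 2
NF nodes: {1:C, 4:A, 5:B}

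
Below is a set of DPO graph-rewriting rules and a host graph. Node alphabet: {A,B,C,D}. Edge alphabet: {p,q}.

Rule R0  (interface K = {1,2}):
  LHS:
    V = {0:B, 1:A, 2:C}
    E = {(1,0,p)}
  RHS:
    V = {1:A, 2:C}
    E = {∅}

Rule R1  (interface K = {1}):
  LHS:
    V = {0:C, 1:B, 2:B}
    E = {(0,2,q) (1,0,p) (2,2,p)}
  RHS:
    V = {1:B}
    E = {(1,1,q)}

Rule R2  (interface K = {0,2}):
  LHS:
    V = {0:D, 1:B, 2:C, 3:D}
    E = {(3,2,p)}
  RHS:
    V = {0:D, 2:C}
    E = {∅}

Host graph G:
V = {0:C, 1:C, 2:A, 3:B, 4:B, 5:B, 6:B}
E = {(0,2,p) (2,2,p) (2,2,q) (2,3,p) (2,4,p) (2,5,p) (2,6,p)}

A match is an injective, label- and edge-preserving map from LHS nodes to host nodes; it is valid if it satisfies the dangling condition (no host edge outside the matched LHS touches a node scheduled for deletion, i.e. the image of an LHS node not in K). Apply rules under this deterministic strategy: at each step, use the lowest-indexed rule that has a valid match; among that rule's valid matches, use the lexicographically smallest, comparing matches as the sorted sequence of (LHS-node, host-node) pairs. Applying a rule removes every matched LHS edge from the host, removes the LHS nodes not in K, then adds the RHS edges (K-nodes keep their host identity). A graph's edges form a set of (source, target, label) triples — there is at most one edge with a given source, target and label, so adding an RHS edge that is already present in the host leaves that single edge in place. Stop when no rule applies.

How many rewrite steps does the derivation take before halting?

Answer: 4

Rewrite trace:
start.  V:7 E:7  edges: 0-p->2 2-p->2 2-q->2 2-p->3 2-p->4 2-p->5 2-p->6
1. fire R0 via {0↦3, 1↦2, 2↦0}  →  V:6 E:6  edges: 0-p->2 2-p->2 2-q->2 2-p->4 2-p->5 2-p->6
2. fire R0 via {0↦4, 1↦2, 2↦0}  →  V:5 E:5  edges: 0-p->2 2-p->2 2-q->2 2-p->5 2-p->6
3. fire R0 via {0↦5, 1↦2, 2↦0}  →  V:4 E:4  edges: 0-p->2 2-p->2 2-q->2 2-p->6
4. fire R0 via {0↦6, 1↦2, 2↦0}  →  V:3 E:3  edges: 0-p->2 2-p->2 2-q->2
halt: no rule applies after step 4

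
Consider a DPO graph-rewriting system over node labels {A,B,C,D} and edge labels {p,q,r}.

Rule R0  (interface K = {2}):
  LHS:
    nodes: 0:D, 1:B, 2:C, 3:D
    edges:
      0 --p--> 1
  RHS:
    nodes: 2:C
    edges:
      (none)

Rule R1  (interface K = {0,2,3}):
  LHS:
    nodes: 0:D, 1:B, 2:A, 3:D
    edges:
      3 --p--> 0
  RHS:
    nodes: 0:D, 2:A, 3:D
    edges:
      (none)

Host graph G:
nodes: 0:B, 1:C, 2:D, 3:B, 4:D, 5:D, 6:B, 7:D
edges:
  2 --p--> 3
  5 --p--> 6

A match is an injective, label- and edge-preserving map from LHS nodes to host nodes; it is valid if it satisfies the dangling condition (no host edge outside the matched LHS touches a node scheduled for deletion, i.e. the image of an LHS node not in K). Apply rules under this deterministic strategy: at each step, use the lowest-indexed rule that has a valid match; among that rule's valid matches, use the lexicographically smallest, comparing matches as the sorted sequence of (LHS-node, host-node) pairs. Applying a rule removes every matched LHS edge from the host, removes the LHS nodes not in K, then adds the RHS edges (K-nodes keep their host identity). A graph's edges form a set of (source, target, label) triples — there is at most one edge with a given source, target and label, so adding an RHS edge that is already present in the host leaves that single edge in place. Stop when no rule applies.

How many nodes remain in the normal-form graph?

initial: |V|=8 |E|=2  E = 2-p->3 5-p->6
step 1: apply R0 at {0↦2, 1↦3, 2↦1, 3↦4}  → |V|=5 |E|=1  E = 5-p->6
step 2: apply R0 at {0↦5, 1↦6, 2↦1, 3↦7}  → |V|=2 |E|=0  E = ∅
halt: no rule applies after step 2
NF nodes: {0:B, 1:C}

Answer: 2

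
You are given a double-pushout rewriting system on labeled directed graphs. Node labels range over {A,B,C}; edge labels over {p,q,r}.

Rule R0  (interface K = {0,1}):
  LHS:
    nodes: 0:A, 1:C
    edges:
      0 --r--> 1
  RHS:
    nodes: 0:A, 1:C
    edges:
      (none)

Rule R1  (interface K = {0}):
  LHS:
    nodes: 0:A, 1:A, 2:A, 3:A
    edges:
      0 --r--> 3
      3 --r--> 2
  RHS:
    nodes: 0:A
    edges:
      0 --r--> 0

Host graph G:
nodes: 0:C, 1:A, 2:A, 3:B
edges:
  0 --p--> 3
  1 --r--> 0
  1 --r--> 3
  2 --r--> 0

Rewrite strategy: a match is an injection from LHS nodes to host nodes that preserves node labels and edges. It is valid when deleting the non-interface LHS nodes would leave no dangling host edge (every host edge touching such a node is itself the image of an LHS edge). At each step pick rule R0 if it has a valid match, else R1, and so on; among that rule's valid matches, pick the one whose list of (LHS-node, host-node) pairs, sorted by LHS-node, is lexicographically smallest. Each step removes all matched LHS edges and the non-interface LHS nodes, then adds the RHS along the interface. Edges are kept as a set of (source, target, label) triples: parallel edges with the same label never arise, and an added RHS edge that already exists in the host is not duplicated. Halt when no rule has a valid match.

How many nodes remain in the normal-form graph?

[0] host  ⇒  4 nodes, 4 edges  {0-p->3 1-r->0 1-r->3 2-r->0}
[1] R0 @ {0↦1, 1↦0}  ⇒  4 nodes, 3 edges  {0-p->3 1-r->3 2-r->0}
[2] R0 @ {0↦2, 1↦0}  ⇒  4 nodes, 2 edges  {0-p->3 1-r->3}
normal form: no rule applies after step 2
NF nodes: {0:C, 1:A, 2:A, 3:B}

Answer: 4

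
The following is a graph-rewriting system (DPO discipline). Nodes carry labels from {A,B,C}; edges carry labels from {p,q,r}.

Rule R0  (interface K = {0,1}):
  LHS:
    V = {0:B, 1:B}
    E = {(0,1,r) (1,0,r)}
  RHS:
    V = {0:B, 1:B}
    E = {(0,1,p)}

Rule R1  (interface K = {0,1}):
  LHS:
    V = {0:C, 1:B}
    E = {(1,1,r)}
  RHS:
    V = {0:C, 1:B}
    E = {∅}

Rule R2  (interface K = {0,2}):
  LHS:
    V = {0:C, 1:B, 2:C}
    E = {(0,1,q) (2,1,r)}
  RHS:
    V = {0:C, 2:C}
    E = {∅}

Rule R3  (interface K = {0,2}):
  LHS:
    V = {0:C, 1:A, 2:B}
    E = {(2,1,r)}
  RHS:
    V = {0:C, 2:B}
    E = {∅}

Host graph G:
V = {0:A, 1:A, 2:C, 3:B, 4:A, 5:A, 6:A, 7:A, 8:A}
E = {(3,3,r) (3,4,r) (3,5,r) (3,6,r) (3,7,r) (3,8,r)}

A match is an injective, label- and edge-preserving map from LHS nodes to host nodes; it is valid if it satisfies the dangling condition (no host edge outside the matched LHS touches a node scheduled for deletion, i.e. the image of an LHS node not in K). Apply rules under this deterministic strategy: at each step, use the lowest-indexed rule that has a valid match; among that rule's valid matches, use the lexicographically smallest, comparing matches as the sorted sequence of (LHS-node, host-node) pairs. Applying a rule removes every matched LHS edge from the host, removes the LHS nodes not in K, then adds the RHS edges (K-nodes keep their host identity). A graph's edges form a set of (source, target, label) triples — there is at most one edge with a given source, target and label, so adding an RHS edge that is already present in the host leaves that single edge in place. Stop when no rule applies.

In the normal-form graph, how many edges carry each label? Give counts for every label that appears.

initial: |V|=9 |E|=6  E = 3-r->3 3-r->4 3-r->5 3-r->6 3-r->7 3-r->8
step 1: apply R1 at {0↦2, 1↦3}  → |V|=9 |E|=5  E = 3-r->4 3-r->5 3-r->6 3-r->7 3-r->8
step 2: apply R3 at {0↦2, 1↦4, 2↦3}  → |V|=8 |E|=4  E = 3-r->5 3-r->6 3-r->7 3-r->8
step 3: apply R3 at {0↦2, 1↦5, 2↦3}  → |V|=7 |E|=3  E = 3-r->6 3-r->7 3-r->8
step 4: apply R3 at {0↦2, 1↦6, 2↦3}  → |V|=6 |E|=2  E = 3-r->7 3-r->8
step 5: apply R3 at {0↦2, 1↦7, 2↦3}  → |V|=5 |E|=1  E = 3-r->8
step 6: apply R3 at {0↦2, 1↦8, 2↦3}  → |V|=4 |E|=0  E = ∅
halt: no rule applies after step 6
NF edges: []

Answer: (no edges)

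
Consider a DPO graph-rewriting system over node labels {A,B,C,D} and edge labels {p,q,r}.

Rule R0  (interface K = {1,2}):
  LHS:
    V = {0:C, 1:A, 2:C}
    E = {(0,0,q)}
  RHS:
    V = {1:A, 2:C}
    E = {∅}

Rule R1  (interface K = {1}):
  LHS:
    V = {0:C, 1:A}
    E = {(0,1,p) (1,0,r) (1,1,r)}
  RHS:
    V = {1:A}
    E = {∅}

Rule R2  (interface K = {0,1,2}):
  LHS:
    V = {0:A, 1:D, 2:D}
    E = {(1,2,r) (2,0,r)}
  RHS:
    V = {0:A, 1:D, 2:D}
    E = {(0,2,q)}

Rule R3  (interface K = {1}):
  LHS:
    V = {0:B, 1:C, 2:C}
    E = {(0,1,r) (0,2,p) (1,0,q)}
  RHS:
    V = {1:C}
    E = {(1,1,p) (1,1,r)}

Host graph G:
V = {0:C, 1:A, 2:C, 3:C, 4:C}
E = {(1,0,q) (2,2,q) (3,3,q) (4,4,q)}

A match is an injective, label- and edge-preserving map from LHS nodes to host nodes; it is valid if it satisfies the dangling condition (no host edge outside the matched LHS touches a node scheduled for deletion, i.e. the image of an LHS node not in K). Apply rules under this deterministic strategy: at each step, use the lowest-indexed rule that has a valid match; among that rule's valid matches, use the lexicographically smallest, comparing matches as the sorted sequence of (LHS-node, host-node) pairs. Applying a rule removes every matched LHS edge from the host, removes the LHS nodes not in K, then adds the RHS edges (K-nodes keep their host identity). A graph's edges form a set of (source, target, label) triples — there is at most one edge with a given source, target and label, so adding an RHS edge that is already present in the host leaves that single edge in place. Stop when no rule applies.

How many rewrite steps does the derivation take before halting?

initial: |V|=5 |E|=4  E = 1-q->0 2-q->2 3-q->3 4-q->4
step 1: apply R0 at {0↦2, 1↦1, 2↦0}  → |V|=4 |E|=3  E = 1-q->0 3-q->3 4-q->4
step 2: apply R0 at {0↦3, 1↦1, 2↦0}  → |V|=3 |E|=2  E = 1-q->0 4-q->4
step 3: apply R0 at {0↦4, 1↦1, 2↦0}  → |V|=2 |E|=1  E = 1-q->0
halt: no rule applies after step 3

Answer: 3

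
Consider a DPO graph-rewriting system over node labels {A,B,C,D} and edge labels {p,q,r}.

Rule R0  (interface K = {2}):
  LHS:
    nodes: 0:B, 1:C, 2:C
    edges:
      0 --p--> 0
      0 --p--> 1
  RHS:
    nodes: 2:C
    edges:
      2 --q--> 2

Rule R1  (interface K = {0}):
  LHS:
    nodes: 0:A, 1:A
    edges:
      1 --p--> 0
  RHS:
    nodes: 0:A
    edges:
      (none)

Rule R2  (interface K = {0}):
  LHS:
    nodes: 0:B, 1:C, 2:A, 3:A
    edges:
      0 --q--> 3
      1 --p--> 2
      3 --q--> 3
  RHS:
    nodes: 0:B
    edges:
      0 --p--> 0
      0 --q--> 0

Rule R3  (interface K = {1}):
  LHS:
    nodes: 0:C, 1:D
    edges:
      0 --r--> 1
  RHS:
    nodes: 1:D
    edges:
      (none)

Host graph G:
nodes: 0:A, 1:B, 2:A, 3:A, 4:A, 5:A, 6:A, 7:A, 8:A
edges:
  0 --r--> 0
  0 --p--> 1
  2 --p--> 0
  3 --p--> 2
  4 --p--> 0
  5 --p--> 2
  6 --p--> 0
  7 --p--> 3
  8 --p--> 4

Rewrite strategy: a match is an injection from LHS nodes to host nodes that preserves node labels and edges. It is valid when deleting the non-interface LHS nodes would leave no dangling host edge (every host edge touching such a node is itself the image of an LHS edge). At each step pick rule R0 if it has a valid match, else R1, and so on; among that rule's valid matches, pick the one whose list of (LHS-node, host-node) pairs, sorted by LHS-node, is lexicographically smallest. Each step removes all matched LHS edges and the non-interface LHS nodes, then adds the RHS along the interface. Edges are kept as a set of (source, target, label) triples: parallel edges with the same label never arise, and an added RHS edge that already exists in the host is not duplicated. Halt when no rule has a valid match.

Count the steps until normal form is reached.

Answer: 7

Derivation:
initial: |V|=9 |E|=9  E = 0-r->0 0-p->1 2-p->0 3-p->2 4-p->0 5-p->2 6-p->0 7-p->3 8-p->4
step 1: apply R1 at {0↦0, 1↦6}  → |V|=8 |E|=8  E = 0-r->0 0-p->1 2-p->0 3-p->2 4-p->0 5-p->2 7-p->3 8-p->4
step 2: apply R1 at {0↦2, 1↦5}  → |V|=7 |E|=7  E = 0-r->0 0-p->1 2-p->0 3-p->2 4-p->0 7-p->3 8-p->4
step 3: apply R1 at {0↦3, 1↦7}  → |V|=6 |E|=6  E = 0-r->0 0-p->1 2-p->0 3-p->2 4-p->0 8-p->4
step 4: apply R1 at {0↦2, 1↦3}  → |V|=5 |E|=5  E = 0-r->0 0-p->1 2-p->0 4-p->0 8-p->4
step 5: apply R1 at {0↦0, 1↦2}  → |V|=4 |E|=4  E = 0-r->0 0-p->1 4-p->0 8-p->4
step 6: apply R1 at {0↦4, 1↦8}  → |V|=3 |E|=3  E = 0-r->0 0-p->1 4-p->0
step 7: apply R1 at {0↦0, 1↦4}  → |V|=2 |E|=2  E = 0-r->0 0-p->1
final graph: no rule applies after step 7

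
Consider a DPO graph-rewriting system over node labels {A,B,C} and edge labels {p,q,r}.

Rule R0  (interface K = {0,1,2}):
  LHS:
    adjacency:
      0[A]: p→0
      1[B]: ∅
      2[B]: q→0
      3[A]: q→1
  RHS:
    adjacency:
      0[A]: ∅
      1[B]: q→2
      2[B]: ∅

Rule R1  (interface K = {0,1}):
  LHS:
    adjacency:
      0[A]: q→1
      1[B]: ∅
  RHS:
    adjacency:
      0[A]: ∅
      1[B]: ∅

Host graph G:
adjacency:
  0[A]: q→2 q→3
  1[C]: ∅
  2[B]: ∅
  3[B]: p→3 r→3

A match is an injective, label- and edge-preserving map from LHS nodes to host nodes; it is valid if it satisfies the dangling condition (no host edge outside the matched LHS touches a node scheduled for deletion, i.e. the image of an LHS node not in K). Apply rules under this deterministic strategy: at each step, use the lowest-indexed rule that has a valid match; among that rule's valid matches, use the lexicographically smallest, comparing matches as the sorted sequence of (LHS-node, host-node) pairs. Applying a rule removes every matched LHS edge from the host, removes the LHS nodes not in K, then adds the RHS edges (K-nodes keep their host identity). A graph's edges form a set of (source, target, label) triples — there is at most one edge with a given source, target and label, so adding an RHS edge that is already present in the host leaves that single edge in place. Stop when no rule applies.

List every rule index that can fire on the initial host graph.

R0: no valid match — LHS pattern not found
R1: 2 valid matches — {0↦0, 1↦2}, {0↦0, 1↦3}

Answer: [R1]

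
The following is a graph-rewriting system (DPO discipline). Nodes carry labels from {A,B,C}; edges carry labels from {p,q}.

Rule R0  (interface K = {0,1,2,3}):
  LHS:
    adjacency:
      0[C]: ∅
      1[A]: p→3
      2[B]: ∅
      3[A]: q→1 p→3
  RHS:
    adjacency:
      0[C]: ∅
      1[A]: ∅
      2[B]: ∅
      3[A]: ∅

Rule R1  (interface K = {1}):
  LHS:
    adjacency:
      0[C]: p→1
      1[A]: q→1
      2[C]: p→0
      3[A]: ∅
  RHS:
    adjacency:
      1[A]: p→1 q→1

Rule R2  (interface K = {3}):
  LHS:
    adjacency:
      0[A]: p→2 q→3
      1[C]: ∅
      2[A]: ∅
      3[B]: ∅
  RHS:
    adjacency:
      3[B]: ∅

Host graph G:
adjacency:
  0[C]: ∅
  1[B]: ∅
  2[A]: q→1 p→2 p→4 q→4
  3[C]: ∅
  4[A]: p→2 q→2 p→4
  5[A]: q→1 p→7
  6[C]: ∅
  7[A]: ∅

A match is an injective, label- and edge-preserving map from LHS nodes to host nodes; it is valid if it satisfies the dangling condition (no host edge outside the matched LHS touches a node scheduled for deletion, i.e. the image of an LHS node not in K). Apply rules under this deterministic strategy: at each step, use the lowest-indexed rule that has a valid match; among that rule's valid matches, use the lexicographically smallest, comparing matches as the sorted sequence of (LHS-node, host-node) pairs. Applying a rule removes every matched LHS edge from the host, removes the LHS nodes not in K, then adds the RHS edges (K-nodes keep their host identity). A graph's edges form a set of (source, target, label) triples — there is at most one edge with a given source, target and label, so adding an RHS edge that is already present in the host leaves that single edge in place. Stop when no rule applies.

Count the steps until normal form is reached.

Answer: 3

Derivation:
[0] host  ⇒  8 nodes, 9 edges  {2-q->1 2-p->2 2-p->4 2-q->4 4-p->2 4-q->2 4-p->4 5-q->1 5-p->7}
[1] R0 @ {0↦0, 1↦2, 2↦1, 3↦4}  ⇒  8 nodes, 6 edges  {2-q->1 2-p->2 2-q->4 4-p->2 5-q->1 5-p->7}
[2] R0 @ {0↦0, 1↦4, 2↦1, 3↦2}  ⇒  8 nodes, 3 edges  {2-q->1 5-q->1 5-p->7}
[3] R2 @ {0↦5, 1↦0, 2↦7, 3↦1}  ⇒  5 nodes, 1 edges  {2-q->1}
halt: no rule applies after step 3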